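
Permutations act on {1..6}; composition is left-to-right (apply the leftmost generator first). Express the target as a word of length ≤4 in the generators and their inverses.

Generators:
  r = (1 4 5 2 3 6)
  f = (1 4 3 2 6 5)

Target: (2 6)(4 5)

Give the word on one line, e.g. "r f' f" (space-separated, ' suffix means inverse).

  after r: (1 4 5 2 3 6)
  after f: (1 3 5 6 4)
  after r: (1 6 5)(2 3)
  after r: (2 6)(4 5)

r f r r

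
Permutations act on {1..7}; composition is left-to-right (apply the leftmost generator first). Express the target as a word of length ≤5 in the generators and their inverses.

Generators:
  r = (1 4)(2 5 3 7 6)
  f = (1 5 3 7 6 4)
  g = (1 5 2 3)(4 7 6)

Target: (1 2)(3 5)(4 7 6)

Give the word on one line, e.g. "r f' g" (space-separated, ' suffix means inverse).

  after f': (1 4 6 7 3 5)
  after r': (2 6 3)(4 7 5)
  after g: (1 5 7 2 4 6)
  after r': (1 2)(3 5)(4 7 6)

f' r' g r'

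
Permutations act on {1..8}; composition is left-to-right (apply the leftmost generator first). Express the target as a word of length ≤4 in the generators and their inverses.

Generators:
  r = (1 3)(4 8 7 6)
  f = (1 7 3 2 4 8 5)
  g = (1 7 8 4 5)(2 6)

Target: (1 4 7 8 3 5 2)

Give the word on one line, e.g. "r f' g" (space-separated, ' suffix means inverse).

  after f': (1 5 8 4 2 3 7)
  after f': (1 8 2 7 5 4 3)
  after f': (1 4 7 8 3 5 2)

f' f' f'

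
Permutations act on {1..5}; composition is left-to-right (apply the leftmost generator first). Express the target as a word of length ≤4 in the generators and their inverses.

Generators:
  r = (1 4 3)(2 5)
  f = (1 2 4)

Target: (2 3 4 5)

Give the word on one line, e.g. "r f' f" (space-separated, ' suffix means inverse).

f' r'

  after f': (1 4 2)
  after r': (2 3 4 5)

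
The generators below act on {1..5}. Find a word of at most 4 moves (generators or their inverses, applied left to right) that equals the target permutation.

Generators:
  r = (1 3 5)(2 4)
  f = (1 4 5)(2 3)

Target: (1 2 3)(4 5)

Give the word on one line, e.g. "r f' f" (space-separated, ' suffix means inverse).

  after r': (1 5 3)(2 4)
  after r': (1 3 5)
  after f: (1 2 3)(4 5)

r' r' f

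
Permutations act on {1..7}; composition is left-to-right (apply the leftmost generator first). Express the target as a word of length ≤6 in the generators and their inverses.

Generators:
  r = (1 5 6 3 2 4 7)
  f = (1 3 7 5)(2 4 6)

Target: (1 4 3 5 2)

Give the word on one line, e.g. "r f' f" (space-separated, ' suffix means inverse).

  after f': (1 5 7 3)(2 6 4)
  after r: (1 6 7 2 3 5)
  after f: (1 2 7 4 6 5 3)
  after r: (1 4 3 5 2)

f' r f r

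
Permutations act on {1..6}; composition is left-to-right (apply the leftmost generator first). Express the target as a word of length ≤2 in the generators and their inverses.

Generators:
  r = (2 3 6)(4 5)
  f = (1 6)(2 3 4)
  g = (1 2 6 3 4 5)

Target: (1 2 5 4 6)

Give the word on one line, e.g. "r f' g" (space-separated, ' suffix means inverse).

  after f': (1 6)(2 4 3)
  after r: (1 2 5 4 6)

f' r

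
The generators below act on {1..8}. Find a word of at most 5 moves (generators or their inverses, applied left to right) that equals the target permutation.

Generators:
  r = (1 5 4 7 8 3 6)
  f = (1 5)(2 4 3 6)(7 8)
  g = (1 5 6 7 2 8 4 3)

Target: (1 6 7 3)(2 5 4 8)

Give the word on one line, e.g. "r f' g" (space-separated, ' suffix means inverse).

  after g: (1 5 6 7 2 8 4 3)
  after r: (1 4 6 8 7 2 3 5)
  after g: (1 3 6 4 7 8 2)
  after r: (1 6 7 3)(2 5 4 8)

g r g r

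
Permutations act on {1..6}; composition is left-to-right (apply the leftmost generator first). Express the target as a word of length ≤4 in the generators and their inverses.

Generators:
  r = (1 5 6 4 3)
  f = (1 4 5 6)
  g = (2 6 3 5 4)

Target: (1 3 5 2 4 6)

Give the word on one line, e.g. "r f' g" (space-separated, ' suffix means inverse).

f' r' g'

  after f': (1 6 5 4)
  after r': (1 5 6)(3 4)
  after g': (1 3 5 2 4 6)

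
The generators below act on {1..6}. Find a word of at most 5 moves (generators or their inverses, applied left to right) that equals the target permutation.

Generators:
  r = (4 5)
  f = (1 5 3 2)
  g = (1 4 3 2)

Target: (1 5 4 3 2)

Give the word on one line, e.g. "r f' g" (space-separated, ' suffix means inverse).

g' g' g' r

  after g': (1 2 3 4)
  after g': (1 3)(2 4)
  after g': (1 4 3 2)
  after r: (1 5 4 3 2)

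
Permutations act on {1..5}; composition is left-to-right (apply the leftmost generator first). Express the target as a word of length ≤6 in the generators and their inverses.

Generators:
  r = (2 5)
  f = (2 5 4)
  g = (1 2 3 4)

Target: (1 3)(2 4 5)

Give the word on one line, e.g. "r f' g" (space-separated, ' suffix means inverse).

g' g' f' r f'

  after g': (1 4 3 2)
  after g': (1 3)(2 4)
  after f': (1 3)(2 5)
  after r: (1 3)
  after f': (1 3)(2 4 5)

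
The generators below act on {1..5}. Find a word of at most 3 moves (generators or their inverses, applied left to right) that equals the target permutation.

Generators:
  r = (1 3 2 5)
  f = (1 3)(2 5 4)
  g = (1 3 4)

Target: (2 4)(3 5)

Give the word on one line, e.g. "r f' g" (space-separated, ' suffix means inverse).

r f

  after r: (1 3 2 5)
  after f: (2 4)(3 5)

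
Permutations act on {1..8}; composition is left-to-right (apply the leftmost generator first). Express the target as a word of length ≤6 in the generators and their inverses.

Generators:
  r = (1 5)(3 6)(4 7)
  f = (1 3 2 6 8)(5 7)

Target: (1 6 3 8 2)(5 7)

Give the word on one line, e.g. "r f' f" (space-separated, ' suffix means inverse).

f f r r f

  after f: (1 3 2 6 8)(5 7)
  after f: (1 2 8 3 6)
  after r: (1 2 8 6 5)(4 7)
  after r: (1 2 8 3 6)
  after f: (1 6 3 8 2)(5 7)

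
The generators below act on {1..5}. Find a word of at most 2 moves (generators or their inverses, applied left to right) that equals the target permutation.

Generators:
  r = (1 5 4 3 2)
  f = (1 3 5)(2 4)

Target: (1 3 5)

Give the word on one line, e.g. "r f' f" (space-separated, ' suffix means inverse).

  after f': (1 5 3)(2 4)
  after f': (1 3 5)

f' f'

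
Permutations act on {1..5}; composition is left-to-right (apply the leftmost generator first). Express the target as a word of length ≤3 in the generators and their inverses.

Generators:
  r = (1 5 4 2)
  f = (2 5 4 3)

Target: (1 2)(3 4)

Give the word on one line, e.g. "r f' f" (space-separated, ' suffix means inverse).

  after f: (2 5 4 3)
  after r': (1 2)(3 4)

f r'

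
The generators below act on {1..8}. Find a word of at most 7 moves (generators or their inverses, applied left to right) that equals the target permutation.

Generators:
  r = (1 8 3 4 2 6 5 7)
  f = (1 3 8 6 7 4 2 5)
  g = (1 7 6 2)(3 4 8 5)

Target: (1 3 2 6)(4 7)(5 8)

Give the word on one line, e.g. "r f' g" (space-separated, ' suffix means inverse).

  after r': (1 7 5 6 2 4 3 8)
  after g: (1 6)(2 8 7 3 5)
  after f': (1 8 6 5 4 7)(2 3)
  after g': (1 4)(2 5 3 6 8 7)
  after r': (1 3 2 6)(4 7)(5 8)

r' g f' g' r'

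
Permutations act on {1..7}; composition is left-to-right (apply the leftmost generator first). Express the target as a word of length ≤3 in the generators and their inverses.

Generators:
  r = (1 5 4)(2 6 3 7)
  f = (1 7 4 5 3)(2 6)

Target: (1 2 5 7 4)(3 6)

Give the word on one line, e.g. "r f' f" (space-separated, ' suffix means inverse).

  after r': (1 4 5)(2 7 3 6)
  after f': (1 7 5 3 2)
  after r: (1 2 5 7 4)(3 6)

r' f' r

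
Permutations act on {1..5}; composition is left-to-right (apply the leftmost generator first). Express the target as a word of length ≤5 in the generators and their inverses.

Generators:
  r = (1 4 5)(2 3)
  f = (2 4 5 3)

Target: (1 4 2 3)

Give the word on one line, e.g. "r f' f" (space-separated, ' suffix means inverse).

  after r: (1 4 5)(2 3)
  after f: (1 5)(3 4)
  after r': (1 4 2 3)

r f r'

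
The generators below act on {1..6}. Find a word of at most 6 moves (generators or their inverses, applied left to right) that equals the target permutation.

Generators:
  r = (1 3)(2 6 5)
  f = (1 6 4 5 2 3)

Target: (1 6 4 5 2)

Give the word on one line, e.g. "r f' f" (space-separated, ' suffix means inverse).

f r' r' r'

  after f: (1 6 4 5 2 3)
  after r': (1 2)(4 6)
  after r': (1 5 6 4 2 3)
  after r': (1 6 4 5 2)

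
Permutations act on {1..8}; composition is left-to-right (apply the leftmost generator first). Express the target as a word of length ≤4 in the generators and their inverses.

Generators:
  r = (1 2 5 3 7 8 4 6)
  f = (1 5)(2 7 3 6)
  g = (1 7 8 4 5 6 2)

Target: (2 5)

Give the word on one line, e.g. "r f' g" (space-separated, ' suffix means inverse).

f' r' g

  after f': (1 5)(2 6 3 7)
  after r': (1 2 4 8 7)(5 6)
  after g: (2 5)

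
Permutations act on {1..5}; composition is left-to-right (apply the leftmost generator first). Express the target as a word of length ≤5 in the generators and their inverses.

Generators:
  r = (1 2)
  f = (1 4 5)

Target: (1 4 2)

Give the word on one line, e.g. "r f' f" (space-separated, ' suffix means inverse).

  after r: (1 2)
  after f': (1 2 5 4)
  after r: (2 5 4)
  after f: (1 4 2)

r f' r f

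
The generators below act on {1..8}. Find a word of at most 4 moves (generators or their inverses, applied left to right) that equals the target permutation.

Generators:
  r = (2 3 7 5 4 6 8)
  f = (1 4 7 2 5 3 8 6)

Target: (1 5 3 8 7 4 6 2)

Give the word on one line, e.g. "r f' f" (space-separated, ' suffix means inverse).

  after f': (1 6 8 3 5 2 7 4)
  after f': (1 8 5 7)(2 4 6 3)
  after r: (1 2 6 7)(4 8)
  after f: (1 5 3 8 7 4 6 2)

f' f' r f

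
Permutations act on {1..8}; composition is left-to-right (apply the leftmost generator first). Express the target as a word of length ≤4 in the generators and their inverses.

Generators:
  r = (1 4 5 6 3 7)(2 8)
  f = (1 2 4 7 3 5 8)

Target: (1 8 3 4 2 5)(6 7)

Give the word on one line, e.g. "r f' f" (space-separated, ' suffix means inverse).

  after f': (1 8 5 3 7 4 2)
  after r: (1 2 4 8 6 3)(5 7)
  after r: (1 8 3 4 2 5)(6 7)

f' r r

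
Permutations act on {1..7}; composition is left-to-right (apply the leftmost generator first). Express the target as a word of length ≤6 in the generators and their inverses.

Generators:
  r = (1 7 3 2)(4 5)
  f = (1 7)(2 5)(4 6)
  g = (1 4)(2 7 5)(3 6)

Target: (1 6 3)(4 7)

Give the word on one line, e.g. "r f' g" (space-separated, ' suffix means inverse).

f' r g r'

  after f': (1 7)(2 5)(4 6)
  after r: (1 3 2 4 6 5)
  after g: (1 6 2)(3 7 5 4)
  after r': (1 6 3)(4 7)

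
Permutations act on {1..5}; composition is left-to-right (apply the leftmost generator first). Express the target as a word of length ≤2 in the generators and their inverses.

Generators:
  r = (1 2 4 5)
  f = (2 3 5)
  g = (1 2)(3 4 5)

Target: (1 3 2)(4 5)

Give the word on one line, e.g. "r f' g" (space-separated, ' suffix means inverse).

r' f'

  after r': (1 5 4 2)
  after f': (1 3 2)(4 5)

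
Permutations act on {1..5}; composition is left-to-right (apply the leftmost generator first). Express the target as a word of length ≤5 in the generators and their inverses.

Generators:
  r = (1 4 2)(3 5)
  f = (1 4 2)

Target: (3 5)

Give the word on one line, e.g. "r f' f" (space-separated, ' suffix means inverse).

f' r' f f

  after f': (1 2 4)
  after r': (1 4 2)(3 5)
  after f: (1 2 4)(3 5)
  after f: (3 5)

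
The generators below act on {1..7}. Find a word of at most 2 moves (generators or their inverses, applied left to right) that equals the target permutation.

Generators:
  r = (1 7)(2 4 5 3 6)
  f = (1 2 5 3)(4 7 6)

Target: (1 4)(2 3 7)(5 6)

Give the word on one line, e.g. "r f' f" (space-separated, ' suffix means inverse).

f r

  after f: (1 2 5 3)(4 7 6)
  after r: (1 4)(2 3 7)(5 6)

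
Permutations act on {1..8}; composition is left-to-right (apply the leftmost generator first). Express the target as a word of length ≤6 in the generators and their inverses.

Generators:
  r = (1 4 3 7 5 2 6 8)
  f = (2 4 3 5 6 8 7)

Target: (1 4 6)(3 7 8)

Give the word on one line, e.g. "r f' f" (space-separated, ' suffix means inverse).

  after f': (2 7 8 6 5 3 4)
  after r: (1 4 6 2 5 7)
  after f: (1 3 5 2 6 4 8 7)
  after r': (1 4 6)(3 7 8)

f' r f r'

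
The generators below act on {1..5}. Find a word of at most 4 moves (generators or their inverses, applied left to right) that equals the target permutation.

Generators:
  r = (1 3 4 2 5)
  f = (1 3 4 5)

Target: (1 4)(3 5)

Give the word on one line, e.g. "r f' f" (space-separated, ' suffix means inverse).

f r f' r

  after f: (1 3 4 5)
  after r: (1 4)(2 5 3)
  after f': (1 3 2 4 5)
  after r: (1 4)(3 5)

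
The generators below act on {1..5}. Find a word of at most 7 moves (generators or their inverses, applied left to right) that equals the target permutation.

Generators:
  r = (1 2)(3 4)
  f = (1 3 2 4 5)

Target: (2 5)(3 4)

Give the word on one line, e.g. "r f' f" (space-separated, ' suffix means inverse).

  after f': (1 5 4 2 3)
  after r': (1 5 3 2 4)
  after f: (2 5)(3 4)
  after r': (1 2 5)
  after r': (2 5)(3 4)

f' r' f r' r'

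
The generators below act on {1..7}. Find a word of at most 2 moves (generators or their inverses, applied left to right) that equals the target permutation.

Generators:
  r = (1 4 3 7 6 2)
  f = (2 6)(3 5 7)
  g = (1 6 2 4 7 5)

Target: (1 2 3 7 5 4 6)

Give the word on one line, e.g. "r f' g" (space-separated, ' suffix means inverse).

g r

  after g: (1 6 2 4 7 5)
  after r: (1 2 3 7 5 4 6)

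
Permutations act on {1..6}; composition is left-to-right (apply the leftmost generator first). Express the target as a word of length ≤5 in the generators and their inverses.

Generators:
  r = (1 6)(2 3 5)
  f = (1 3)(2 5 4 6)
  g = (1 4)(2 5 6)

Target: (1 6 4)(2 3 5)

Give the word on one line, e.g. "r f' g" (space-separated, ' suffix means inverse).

g f g f'

  after g: (1 4)(2 5 6)
  after f: (1 6 5 2 4 3)
  after g: (1 2)(3 4)
  after f': (1 6 4)(2 3 5)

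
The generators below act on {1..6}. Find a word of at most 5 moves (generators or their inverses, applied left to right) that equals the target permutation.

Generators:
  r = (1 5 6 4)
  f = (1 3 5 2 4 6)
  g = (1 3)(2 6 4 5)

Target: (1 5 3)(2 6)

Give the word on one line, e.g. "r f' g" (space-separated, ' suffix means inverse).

  after f': (1 6 4 2 5 3)
  after r: (1 4 2 6)(3 5)
  after f': (1 2 4 5)
  after g': (1 5 3)(2 6)

f' r f' g'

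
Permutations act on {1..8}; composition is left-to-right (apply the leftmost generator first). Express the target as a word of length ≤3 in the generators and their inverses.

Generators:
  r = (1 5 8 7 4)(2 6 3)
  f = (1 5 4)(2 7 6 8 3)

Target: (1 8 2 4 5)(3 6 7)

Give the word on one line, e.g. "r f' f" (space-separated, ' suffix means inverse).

  after f: (1 5 4)(2 7 6 8 3)
  after r: (1 8 2 4 5)(3 6 7)

f r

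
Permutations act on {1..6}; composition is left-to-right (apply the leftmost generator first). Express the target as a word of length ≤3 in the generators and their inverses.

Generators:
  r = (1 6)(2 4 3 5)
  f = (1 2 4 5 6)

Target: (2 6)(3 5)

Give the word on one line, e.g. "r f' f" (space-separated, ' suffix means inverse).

  after f': (1 6 5 4 2)
  after r: (2 6)(3 5)

f' r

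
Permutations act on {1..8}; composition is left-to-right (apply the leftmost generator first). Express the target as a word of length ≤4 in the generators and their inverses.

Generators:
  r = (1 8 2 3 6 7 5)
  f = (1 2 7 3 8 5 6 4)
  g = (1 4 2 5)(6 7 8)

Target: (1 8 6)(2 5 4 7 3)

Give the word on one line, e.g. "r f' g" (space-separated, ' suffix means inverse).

g g r'

  after g: (1 4 2 5)(6 7 8)
  after g: (1 2)(4 5)(6 8 7)
  after r': (1 8 6)(2 5 4 7 3)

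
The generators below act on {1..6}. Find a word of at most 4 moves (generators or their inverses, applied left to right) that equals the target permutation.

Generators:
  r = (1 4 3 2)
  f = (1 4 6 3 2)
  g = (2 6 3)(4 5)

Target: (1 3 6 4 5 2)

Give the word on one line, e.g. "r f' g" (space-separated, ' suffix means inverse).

  after g': (2 3 6)(4 5)
  after r': (1 2 4 5)(3 6)
  after r': (1 3 6 4 5 2)

g' r' r'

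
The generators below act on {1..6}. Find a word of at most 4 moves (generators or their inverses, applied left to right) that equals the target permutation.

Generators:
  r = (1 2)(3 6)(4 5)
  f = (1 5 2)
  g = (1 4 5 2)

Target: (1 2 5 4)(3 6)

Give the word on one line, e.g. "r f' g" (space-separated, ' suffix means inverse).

  after f: (1 5 2)
  after g': (1 4)
  after r': (1 5 4 2)(3 6)
  after f: (1 2 5 4)(3 6)

f g' r' f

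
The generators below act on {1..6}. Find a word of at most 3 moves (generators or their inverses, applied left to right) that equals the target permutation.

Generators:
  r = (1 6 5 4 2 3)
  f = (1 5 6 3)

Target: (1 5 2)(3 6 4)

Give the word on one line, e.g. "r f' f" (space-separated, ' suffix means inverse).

r r

  after r: (1 6 5 4 2 3)
  after r: (1 5 2)(3 6 4)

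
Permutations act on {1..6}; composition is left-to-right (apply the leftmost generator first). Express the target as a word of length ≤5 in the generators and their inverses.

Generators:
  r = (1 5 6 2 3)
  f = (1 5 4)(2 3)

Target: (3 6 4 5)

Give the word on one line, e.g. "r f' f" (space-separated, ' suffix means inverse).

  after f': (1 4 5)(2 3)
  after r': (1 4)(3 6 5)
  after f': (1 5 2 3 6)
  after f': (3 6 4 5)

f' r' f' f'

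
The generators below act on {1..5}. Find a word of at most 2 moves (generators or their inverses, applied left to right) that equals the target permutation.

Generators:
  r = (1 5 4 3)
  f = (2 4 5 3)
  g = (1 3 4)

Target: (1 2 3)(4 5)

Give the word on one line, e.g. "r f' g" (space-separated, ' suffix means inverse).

  after g': (1 4 3)
  after f': (1 2 3)(4 5)

g' f'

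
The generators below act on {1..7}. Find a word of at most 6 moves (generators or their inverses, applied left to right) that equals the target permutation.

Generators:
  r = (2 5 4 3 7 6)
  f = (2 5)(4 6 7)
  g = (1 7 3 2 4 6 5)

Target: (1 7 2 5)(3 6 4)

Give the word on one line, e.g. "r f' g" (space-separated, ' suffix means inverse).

g r' f r

  after g: (1 7 3 2 4 6 5)
  after r': (1 3 6 2 5)(4 7)
  after f: (1 3 7 6 5)
  after r: (1 7 2 5)(3 6 4)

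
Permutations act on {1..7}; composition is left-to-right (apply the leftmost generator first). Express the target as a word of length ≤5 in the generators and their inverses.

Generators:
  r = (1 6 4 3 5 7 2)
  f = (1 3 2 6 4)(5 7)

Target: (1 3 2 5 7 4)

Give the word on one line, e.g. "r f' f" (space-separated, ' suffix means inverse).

  after r: (1 6 4 3 5 7 2)
  after f: (1 4 2 3 7 6)
  after r: (1 3 2 5 7 4)

r f r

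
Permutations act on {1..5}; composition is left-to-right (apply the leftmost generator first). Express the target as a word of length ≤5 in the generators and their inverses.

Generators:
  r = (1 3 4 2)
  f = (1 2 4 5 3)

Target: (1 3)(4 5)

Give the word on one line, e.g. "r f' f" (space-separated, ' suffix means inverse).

  after f': (1 3 5 4 2)
  after r: (1 4)(2 3 5)
  after f': (1 2 5)(3 4)
  after f': (2 4 5 3)
  after r: (1 3)(4 5)

f' r f' f' r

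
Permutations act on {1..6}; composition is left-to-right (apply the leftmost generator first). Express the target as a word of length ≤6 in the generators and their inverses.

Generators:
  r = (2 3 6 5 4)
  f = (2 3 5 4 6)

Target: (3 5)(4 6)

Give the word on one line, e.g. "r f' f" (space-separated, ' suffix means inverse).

r' f' f' f'

  after r': (2 4 5 6 3)
  after f': (2 5 4 3 6)
  after f': (2 3 4)
  after f': (3 5)(4 6)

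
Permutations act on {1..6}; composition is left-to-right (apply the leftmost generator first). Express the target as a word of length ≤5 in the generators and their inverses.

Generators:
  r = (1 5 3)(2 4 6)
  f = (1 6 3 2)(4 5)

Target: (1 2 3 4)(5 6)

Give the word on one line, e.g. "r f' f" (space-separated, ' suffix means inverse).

r' f' f' f'

  after r': (1 3 5)(2 6 4)
  after f': (1 6 5 2)(3 4)
  after f': (3 5)(4 6)
  after f': (1 2 3 4)(5 6)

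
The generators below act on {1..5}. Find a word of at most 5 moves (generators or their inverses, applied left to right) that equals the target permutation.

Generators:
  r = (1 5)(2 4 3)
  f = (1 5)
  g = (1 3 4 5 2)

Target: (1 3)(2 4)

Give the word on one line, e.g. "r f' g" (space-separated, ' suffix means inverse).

  after r: (1 5)(2 4 3)
  after g: (1 2 5 3)
  after f: (1 2)(3 5)
  after g: (2 3)(4 5)
  after g: (1 3)(2 4)

r g f g g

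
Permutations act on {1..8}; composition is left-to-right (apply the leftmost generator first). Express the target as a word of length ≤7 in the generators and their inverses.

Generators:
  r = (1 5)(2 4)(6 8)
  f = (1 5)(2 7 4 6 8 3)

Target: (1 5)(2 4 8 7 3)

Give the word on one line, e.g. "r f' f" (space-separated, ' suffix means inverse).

f' r' f' f' f'

  after f': (1 5)(2 3 8 6 4 7)
  after r': (2 3 6)(4 7)
  after f': (1 5)(2 8 6 3 4)
  after f': (2 6 8 4 3 7)
  after f': (1 5)(2 4 8 7 3)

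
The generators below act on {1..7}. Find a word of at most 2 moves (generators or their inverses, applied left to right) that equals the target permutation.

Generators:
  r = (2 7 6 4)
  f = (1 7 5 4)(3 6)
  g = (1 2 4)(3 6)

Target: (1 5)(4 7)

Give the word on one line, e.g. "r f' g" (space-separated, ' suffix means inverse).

f' f'

  after f': (1 4 5 7)(3 6)
  after f': (1 5)(4 7)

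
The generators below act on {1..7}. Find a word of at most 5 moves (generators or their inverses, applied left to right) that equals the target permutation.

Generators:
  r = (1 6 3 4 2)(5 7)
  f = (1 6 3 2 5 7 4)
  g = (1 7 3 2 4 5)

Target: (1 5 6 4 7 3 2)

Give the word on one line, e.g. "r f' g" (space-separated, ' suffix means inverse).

  after g': (1 5 4 2 3 7)
  after r': (1 7 2 6)(3 5)
  after f': (1 5 6 4 7 3 2)

g' r' f'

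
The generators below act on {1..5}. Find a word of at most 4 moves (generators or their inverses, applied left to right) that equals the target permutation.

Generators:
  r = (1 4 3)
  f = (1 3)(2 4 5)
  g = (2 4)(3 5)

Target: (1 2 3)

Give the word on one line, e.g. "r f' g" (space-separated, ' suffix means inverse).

f r' f'

  after f: (1 3)(2 4 5)
  after r': (1 4 5 2)
  after f': (1 2 3)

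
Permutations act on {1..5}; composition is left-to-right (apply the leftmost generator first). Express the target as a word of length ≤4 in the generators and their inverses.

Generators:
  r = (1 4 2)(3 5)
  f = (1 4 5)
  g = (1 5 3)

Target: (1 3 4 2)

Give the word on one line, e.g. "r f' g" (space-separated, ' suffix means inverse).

  after g: (1 5 3)
  after r: (1 3 4 2)

g r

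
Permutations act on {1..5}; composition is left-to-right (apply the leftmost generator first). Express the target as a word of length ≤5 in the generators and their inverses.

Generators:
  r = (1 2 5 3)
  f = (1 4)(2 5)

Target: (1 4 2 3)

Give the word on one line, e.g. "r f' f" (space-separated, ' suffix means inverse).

f r f f

  after f: (1 4)(2 5)
  after r: (1 4 2 3)
  after f: (2 3 4 5)
  after f: (1 4 2 3)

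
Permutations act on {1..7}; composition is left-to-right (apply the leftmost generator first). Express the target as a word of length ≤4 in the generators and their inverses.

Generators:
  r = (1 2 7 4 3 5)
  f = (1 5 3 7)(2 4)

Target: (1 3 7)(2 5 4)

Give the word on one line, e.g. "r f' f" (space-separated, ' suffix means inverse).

r' r'

  after r': (1 5 3 4 7 2)
  after r': (1 3 7)(2 5 4)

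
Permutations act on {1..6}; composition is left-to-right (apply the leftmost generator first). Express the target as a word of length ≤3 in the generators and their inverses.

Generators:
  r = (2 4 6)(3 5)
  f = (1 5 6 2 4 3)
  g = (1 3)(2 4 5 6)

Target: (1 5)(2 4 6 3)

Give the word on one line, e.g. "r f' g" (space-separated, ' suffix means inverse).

f' r'

  after f': (1 3 4 2 6 5)
  after r': (1 5)(2 4 6 3)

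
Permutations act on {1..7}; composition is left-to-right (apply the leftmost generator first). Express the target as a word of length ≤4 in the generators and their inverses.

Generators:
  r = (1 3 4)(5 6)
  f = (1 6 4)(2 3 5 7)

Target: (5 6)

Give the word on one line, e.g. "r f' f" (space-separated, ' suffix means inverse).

r' r' r'

  after r': (1 4 3)(5 6)
  after r': (1 3 4)
  after r': (5 6)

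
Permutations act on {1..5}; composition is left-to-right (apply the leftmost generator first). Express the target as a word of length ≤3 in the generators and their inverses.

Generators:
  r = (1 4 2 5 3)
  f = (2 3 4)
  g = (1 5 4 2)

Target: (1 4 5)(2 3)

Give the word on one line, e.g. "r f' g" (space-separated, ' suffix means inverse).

r' g f

  after r': (1 3 5 2 4)
  after g: (1 3 4 5)
  after f: (1 4 5)(2 3)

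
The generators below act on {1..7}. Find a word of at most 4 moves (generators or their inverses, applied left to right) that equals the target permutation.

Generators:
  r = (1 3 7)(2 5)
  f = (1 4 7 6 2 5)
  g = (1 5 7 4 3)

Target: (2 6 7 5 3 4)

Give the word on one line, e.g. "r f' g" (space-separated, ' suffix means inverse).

  after g': (1 3 4 7 5)
  after g': (1 4 5 3 7)
  after f': (2 6 7 5 3 4)

g' g' f'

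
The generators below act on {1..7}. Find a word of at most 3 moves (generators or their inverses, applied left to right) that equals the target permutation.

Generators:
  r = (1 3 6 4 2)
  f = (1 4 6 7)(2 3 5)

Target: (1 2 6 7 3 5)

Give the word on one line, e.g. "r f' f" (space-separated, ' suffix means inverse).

  after f: (1 4 6 7)(2 3 5)
  after r: (1 2 6 7 3 5)

f r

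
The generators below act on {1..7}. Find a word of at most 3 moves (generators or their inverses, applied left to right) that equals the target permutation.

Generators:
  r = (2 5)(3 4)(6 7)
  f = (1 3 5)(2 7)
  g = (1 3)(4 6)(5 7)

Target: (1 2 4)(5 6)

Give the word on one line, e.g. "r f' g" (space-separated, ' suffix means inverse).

r f' r

  after r: (2 5)(3 4)(6 7)
  after f': (1 5 7 6 2 3 4)
  after r: (1 2 4)(5 6)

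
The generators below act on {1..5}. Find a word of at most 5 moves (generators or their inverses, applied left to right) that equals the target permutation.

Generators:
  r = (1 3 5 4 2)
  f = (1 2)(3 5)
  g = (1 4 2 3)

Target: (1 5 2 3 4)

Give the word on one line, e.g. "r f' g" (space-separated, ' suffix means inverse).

g' r' g r'

  after g': (1 3 2 4)
  after r': (2 5 3 4)
  after g: (1 4 3 2 5)
  after r': (1 5 2 3 4)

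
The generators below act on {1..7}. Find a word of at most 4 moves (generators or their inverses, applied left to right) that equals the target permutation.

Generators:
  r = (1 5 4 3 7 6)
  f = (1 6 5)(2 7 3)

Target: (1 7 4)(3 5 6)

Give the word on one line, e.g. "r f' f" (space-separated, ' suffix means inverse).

  after r': (1 6 7 3 4 5)
  after r': (1 7 4)(3 5 6)

r' r'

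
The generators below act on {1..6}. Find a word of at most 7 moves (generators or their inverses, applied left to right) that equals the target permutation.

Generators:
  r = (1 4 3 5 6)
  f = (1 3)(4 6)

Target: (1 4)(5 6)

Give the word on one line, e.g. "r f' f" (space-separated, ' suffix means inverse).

  after r: (1 4 3 5 6)
  after r: (1 3 6 4 5)
  after f': (3 4 5)
  after r': (1 6 5 4 3)
  after f: (1 4)(5 6)

r r f' r' f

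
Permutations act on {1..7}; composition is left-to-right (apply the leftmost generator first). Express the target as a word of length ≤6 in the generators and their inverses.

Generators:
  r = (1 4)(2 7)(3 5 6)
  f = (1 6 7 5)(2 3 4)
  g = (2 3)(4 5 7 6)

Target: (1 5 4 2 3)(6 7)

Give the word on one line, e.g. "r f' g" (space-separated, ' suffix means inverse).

r' r' f g' g'

  after r': (1 4)(2 7)(3 6 5)
  after r': (3 5 6)
  after f: (1 6 4 2 3)(5 7)
  after g': (1 7 4 3)
  after g': (1 5 4 2 3)(6 7)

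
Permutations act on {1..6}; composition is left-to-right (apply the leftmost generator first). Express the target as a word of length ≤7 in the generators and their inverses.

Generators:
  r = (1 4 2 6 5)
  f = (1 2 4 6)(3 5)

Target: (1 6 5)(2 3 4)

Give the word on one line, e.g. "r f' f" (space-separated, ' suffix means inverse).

r r f r r

  after r: (1 4 2 6 5)
  after r: (1 2 5 4 6)
  after f: (1 4)(2 3 5 6)
  after r: (1 2 3)
  after r: (1 6 5)(2 3 4)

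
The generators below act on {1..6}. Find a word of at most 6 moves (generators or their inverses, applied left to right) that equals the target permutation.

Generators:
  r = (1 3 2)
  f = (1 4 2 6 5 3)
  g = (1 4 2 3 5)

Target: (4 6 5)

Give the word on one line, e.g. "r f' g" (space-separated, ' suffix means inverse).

  after r': (1 2 3)
  after f: (1 6 5 3 4 2)
  after f: (1 5)(2 4 6 3)
  after g: (4 6 5)

r' f f g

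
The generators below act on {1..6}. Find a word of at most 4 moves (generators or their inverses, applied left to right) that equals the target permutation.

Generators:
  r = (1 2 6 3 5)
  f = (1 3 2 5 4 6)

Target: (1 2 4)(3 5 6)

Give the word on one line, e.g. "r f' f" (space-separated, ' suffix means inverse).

f f

  after f: (1 3 2 5 4 6)
  after f: (1 2 4)(3 5 6)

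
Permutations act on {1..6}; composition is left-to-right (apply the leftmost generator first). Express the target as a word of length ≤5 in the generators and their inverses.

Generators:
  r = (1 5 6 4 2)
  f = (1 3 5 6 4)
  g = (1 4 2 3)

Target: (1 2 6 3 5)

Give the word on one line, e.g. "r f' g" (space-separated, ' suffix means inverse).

  after f: (1 3 5 6 4)
  after f: (1 5 4 3 6)
  after g': (1 5)(2 4)(3 6)
  after f': (1 3 5 4 2 6)
  after g': (1 2 6 3 5)

f f g' f' g'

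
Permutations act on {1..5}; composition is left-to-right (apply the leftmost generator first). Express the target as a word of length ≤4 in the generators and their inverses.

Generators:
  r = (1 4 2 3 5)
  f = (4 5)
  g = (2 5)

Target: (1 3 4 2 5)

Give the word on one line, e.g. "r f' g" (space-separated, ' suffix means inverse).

g' f r' r'

  after g': (2 5)
  after f: (2 4 5)
  after r': (1 5 4 3 2)
  after r': (1 3 4 2 5)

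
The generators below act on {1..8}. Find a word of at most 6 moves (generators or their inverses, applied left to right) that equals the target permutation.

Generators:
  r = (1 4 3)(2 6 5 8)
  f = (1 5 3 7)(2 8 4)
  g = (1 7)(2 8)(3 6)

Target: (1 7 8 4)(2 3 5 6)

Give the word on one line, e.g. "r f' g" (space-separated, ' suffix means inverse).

  after f': (1 7 3 5)(2 4 8)
  after r': (1 7 4 5 3 6 2)
  after g: (2 7 4 5 6 8)
  after f': (1 7 8 4)(2 3 5 6)

f' r' g f'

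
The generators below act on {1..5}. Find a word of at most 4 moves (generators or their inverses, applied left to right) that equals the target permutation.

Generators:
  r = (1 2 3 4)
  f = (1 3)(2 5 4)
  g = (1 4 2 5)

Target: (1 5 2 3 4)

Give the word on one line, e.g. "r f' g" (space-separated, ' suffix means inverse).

r' f'

  after r': (1 4 3 2)
  after f': (1 5 2 3 4)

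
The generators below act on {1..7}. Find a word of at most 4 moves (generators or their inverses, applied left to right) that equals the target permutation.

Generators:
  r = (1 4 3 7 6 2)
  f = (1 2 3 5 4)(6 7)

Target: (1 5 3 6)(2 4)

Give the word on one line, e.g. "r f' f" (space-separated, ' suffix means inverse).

r f'

  after r: (1 4 3 7 6 2)
  after f': (1 5 3 6)(2 4)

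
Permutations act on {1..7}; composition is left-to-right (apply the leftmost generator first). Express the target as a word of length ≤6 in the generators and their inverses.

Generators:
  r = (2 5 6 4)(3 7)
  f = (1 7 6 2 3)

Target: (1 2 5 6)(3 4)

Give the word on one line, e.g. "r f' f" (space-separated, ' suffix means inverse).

f' r f r r

  after f': (1 3 2 6 7)
  after r: (1 7)(2 4)(3 5 6)
  after f: (1 6)(2 4 3 5)
  after r: (1 4 7 3 6)
  after r: (1 2 5 6)(3 4)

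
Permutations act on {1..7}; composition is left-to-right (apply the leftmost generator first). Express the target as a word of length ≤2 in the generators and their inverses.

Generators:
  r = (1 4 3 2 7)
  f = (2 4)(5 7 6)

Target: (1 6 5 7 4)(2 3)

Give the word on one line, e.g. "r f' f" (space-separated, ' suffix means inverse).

r' f

  after r': (1 7 2 3 4)
  after f: (1 6 5 7 4)(2 3)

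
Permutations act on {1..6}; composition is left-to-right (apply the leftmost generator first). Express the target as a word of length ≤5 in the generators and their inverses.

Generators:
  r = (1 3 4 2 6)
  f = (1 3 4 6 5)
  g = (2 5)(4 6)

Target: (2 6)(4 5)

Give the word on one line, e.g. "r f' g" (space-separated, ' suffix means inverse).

g' f r'

  after g': (2 5)(4 6)
  after f: (1 3 4 5 2)
  after r': (2 6)(4 5)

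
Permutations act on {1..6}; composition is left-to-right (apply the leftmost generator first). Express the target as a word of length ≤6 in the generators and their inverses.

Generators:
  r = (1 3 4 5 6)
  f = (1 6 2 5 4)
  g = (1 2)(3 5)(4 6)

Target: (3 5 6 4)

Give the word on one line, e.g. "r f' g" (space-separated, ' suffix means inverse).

  after f: (1 6 2 5 4)
  after f: (1 2 4 6 5)
  after g: (2 6 3 5)
  after f: (1 6 3 4)
  after r: (3 5 6 4)

f f g f r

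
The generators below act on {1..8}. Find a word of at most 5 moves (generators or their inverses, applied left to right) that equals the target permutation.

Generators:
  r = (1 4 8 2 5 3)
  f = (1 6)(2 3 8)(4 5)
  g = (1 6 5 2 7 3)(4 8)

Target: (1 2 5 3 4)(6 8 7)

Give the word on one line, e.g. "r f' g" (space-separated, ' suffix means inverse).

  after g': (1 3 7 2 5 6)(4 8)
  after f': (1 2 4 3 7 8 5)
  after g: (1 7 4)(2 8)(5 6)
  after f: (1 7 5)(3 8)(4 6)
  after g': (1 2 5 3 4)(6 8 7)

g' f' g f g'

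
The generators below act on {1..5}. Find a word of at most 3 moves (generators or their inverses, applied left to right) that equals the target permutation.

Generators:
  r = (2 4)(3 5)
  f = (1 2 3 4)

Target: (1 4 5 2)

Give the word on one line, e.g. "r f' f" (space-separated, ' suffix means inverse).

r f r

  after r: (2 4)(3 5)
  after f: (1 2)(3 5 4)
  after r: (1 4 5 2)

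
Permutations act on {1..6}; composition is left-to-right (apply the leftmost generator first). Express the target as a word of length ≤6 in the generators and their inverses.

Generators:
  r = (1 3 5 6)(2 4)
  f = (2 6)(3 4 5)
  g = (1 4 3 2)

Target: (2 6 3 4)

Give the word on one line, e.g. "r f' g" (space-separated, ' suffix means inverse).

  after g': (1 2 3 4)
  after f': (1 6 2 5 4)
  after g: (1 6)(2 5 3)
  after r: (2 6 3 4)

g' f' g r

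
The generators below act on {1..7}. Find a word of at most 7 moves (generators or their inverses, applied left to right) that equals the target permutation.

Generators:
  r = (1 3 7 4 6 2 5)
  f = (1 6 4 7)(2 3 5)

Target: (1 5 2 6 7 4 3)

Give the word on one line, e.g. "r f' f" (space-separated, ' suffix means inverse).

r f r r f

  after r: (1 3 7 4 6 2 5)
  after f: (1 5 6 3)
  after r: (2 5)(4 6 7)
  after r: (1 3 7 6 4 2)
  after f: (1 5 2 6 7 4 3)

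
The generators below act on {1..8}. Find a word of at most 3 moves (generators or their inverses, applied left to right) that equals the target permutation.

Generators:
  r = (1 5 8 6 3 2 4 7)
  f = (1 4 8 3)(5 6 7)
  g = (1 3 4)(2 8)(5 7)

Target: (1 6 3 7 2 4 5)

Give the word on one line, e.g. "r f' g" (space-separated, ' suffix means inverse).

  after f': (1 3 8 4)(5 7 6)
  after r': (1 6)(2 3 5 4 7 8)
  after g: (1 6 3 7 2 4 5)

f' r' g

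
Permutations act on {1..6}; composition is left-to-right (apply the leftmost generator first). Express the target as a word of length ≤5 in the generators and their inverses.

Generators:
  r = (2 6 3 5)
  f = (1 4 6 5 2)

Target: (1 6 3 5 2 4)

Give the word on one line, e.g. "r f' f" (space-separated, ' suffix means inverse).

  after f: (1 4 6 5 2)
  after r': (1 4 2)(3 6)
  after f: (1 6 3 5 2 4)

f r' f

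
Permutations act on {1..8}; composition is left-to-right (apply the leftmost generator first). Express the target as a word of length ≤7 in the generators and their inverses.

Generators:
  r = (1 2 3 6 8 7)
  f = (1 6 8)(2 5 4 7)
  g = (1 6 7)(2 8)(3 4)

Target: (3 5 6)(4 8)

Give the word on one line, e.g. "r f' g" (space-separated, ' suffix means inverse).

g' r f' g' r'

  after g': (1 7 6)(2 8)(3 4)
  after r: (2 7 8 3 4 6)
  after f': (1 8 3 5 2 4)(6 7)
  after g': (1 2 3 5 8 4 7)
  after r': (3 5 6)(4 8)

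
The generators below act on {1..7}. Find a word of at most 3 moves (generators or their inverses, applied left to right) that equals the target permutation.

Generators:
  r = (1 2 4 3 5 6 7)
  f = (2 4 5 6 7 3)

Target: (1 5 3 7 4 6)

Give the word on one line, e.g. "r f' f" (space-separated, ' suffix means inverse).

r r f

  after r: (1 2 4 3 5 6 7)
  after r: (1 4 5 7 2 3 6)
  after f: (1 5 3 7 4 6)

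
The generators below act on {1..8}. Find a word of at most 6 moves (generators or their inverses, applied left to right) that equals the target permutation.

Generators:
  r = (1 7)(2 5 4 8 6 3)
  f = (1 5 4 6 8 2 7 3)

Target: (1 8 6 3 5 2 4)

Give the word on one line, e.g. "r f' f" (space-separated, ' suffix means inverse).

r f r' f

  after r: (1 7)(2 5 4 8 6 3)
  after f: (1 3 7 5 6)(2 4)
  after r': (1 6 7 2 5 8 4 3)
  after f: (1 8 6 3 5 2 4)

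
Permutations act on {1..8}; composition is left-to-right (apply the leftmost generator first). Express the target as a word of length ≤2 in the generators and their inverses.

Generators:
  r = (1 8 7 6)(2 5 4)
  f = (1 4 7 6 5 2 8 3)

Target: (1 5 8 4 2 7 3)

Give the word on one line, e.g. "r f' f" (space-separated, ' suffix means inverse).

r' f

  after r': (1 6 7 8)(2 4 5)
  after f: (1 5 8 4 2 7 3)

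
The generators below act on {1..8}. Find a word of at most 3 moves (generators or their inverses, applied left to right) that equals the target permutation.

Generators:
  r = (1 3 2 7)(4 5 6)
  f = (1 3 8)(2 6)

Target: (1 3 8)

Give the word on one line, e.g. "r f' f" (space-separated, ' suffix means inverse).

  after f': (1 8 3)(2 6)
  after f': (1 3 8)

f' f'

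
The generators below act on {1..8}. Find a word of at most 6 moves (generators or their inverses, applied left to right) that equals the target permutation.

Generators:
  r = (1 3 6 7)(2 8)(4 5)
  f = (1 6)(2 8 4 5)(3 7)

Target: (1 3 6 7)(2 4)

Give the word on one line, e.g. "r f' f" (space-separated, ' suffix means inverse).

  after f': (1 6)(2 5 4 8)(3 7)
  after r: (1 7 6 3)(2 4)
  after r: (2 5 4 8)
  after r: (1 3 6 7)(2 4)

f' r r r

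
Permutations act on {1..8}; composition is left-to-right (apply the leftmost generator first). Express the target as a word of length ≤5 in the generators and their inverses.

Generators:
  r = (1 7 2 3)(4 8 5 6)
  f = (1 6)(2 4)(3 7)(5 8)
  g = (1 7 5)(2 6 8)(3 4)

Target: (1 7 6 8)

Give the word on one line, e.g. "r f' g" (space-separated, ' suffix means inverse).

f g' r' f' f'

  after f: (1 6)(2 4)(3 7)(5 8)
  after g': (1 2 3)(4 8 7)(5 6)
  after r': (1 7 6 8)
  after f': (1 3 7)(2 4)(5 8 6)
  after f': (1 7 6 8)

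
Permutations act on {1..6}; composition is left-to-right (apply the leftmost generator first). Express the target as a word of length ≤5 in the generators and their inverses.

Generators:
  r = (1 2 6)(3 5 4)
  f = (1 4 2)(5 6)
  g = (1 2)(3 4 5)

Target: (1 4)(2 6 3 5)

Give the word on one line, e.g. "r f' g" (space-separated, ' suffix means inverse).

g' f g f'

  after g': (1 2)(3 5 4)
  after f: (2 4 3 6 5)
  after g: (1 2 5)(3 6)
  after f': (1 4)(2 6 3 5)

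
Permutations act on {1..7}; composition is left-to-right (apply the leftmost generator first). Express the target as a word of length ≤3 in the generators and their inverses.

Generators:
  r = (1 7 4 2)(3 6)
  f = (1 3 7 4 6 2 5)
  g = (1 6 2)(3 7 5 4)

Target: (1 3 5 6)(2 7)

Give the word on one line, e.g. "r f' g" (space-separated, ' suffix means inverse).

g' g' r

  after g': (1 2 6)(3 4 5 7)
  after g': (1 6 2)(3 5)(4 7)
  after r: (1 3 5 6)(2 7)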